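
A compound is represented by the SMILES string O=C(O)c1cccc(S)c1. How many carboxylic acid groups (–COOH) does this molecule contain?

The carboxylic acid motif appears at heavy-atom position 2 in the SMILES.
Other groups present: 1 thiol.
Carboxylic acid count: 1.

1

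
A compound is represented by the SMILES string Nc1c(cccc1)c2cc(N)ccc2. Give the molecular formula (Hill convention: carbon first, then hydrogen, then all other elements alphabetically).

Walk through each heavy atom and fill implicit hydrogens from standard valence (C 4, N 3, O 2, S 2, halogen 1); for lowercase aromatic atoms, an aromatic c carries 1 H when it has two neighbours and 0 H with three, and aromatic n carries 0 H:
  atom 1: N, bond orders sum to 1 (valence 3) → 2 H
  atom 2: aromatic c, 3 neighbours → 0 H
  atom 3: aromatic c, 3 neighbours → 0 H
  atom 4: aromatic c, 2 neighbours → 1 H
  atom 5: aromatic c, 2 neighbours → 1 H
  atom 6: aromatic c, 2 neighbours → 1 H
  atom 7: aromatic c, 2 neighbours → 1 H
  atom 8: aromatic c, 3 neighbours → 0 H
  atom 9: aromatic c, 2 neighbours → 1 H
  atom 10: aromatic c, 3 neighbours → 0 H
  atom 11: N, bond orders sum to 1 (valence 3) → 2 H
  atom 12: aromatic c, 2 neighbours → 1 H
  atom 13: aromatic c, 2 neighbours → 1 H
  atom 14: aromatic c, 2 neighbours → 1 H
Totals → C:12, H:12, N:2.

C12H12N2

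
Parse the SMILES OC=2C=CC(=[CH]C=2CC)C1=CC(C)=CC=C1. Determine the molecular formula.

Walk through each heavy atom and fill implicit hydrogens from standard valence (C 4, N 3, O 2, S 2, halogen 1):
  atom 1: O, bond orders sum to 1 (valence 2) → 1 H
  atom 2: C, bond orders sum to 4 (valence 4) → 0 H
  atom 3: C, bond orders sum to 3 (valence 4) → 1 H
  atom 4: C, bond orders sum to 3 (valence 4) → 1 H
  atom 5: C, bond orders sum to 4 (valence 4) → 0 H
  atom 6: C with explicit H count 1
  atom 7: C, bond orders sum to 4 (valence 4) → 0 H
  atom 8: C, bond orders sum to 2 (valence 4) → 2 H
  atom 9: C, bond orders sum to 1 (valence 4) → 3 H
  atom 10: C, bond orders sum to 4 (valence 4) → 0 H
  atom 11: C, bond orders sum to 3 (valence 4) → 1 H
  atom 12: C, bond orders sum to 4 (valence 4) → 0 H
  atom 13: C, bond orders sum to 1 (valence 4) → 3 H
  atom 14: C, bond orders sum to 3 (valence 4) → 1 H
  atom 15: C, bond orders sum to 3 (valence 4) → 1 H
  atom 16: C, bond orders sum to 3 (valence 4) → 1 H
Totals → C:15, H:16, O:1.
In Hill order: C15H16O.

C15H16O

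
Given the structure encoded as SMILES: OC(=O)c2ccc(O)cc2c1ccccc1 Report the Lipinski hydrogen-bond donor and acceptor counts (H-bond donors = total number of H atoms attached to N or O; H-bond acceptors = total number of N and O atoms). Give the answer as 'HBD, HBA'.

2, 3

Donors: find every N or O and count the H atoms it carries.
  atom 1 (O): bond orders sum to 1 → 1 H
  atom 3 (O): bond orders sum to 2 → 0 H
  atom 8 (O): bond orders sum to 1 → 1 H
Lipinski HBD = 2.
Acceptors: N atoms = 0, O atoms = 3 → HBA = 3.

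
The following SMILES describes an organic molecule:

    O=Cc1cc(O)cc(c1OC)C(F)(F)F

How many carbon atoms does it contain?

Count every carbon token in the SMILES (each C, including those in ring-closure positions and inside branches).
Carbon count: 9.

9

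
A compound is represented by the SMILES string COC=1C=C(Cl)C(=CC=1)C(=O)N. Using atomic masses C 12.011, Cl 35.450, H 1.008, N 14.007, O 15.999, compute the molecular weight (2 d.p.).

First, the molecular formula is C8H8ClNO2 (counting implicit H from valence).
  C: 8 × 12.011 = 96.088
  Cl: 1 × 35.450 = 35.450
  H: 8 × 1.008 = 8.064
  N: 1 × 14.007 = 14.007
  O: 2 × 15.999 = 31.998
Sum: 8×12.011 + 1×35.450 + 8×1.008 + 1×14.007 + 2×15.999 = 185.607 → 185.61 g/mol.

185.61 g/mol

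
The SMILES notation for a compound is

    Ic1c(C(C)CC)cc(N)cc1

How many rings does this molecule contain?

1

In SMILES, each pair of matching ring-closure digits denotes one ring-closing bond; the number of such bonds equals the number of independent rings.
Ring-closure bonds here: 1.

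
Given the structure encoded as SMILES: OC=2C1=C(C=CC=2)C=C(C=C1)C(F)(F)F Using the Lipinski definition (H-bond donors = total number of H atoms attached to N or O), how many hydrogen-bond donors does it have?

1

Donors: find every N or O and count the H atoms it carries.
  atom 1 (O): bond orders sum to 1 → 1 H
Lipinski HBD = 1.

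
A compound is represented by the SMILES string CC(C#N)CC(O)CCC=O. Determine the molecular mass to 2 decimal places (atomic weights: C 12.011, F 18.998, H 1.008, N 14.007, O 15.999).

155.20 g/mol

First, the molecular formula is C8H13NO2 (counting implicit H from valence).
  C: 8 × 12.011 = 96.088
  H: 13 × 1.008 = 13.104
  N: 1 × 14.007 = 14.007
  O: 2 × 15.999 = 31.998
Sum: 8×12.011 + 13×1.008 + 1×14.007 + 2×15.999 = 155.197 → 155.20 g/mol.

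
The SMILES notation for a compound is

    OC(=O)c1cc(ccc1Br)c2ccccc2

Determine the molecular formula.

Walk through each heavy atom and fill implicit hydrogens from standard valence (C 4, N 3, O 2, S 2, halogen 1); for lowercase aromatic atoms, an aromatic c carries 1 H when it has two neighbours and 0 H with three, and aromatic n carries 0 H:
  atom 1: O, bond orders sum to 1 (valence 2) → 1 H
  atom 2: C, bond orders sum to 4 (valence 4) → 0 H
  atom 3: O, bond orders sum to 2 (valence 2) → 0 H
  atom 4: aromatic c, 3 neighbours → 0 H
  atom 5: aromatic c, 2 neighbours → 1 H
  atom 6: aromatic c, 3 neighbours → 0 H
  atom 7: aromatic c, 2 neighbours → 1 H
  atom 8: aromatic c, 2 neighbours → 1 H
  atom 9: aromatic c, 3 neighbours → 0 H
  atom 10: Br (halogen, monovalent) → 0 H
  atom 11: aromatic c, 3 neighbours → 0 H
  atom 12: aromatic c, 2 neighbours → 1 H
  atom 13: aromatic c, 2 neighbours → 1 H
  atom 14: aromatic c, 2 neighbours → 1 H
  atom 15: aromatic c, 2 neighbours → 1 H
  atom 16: aromatic c, 2 neighbours → 1 H
Totals → C:13, H:9, Br:1, O:2.

C13H9BrO2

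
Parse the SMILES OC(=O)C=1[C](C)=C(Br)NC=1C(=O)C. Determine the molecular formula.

Walk through each heavy atom and fill implicit hydrogens from standard valence (C 4, N 3, O 2, S 2, halogen 1):
  atom 1: O, bond orders sum to 1 (valence 2) → 1 H
  atom 2: C, bond orders sum to 4 (valence 4) → 0 H
  atom 3: O, bond orders sum to 2 (valence 2) → 0 H
  atom 4: C, bond orders sum to 4 (valence 4) → 0 H
  atom 5: C with explicit H count 0
  atom 6: C, bond orders sum to 1 (valence 4) → 3 H
  atom 7: C, bond orders sum to 4 (valence 4) → 0 H
  atom 8: Br (halogen, monovalent) → 0 H
  atom 9: N, bond orders sum to 2 (valence 3) → 1 H
  atom 10: C, bond orders sum to 4 (valence 4) → 0 H
  atom 11: C, bond orders sum to 4 (valence 4) → 0 H
  atom 12: O, bond orders sum to 2 (valence 2) → 0 H
  atom 13: C, bond orders sum to 1 (valence 4) → 3 H
Totals → C:8, H:8, Br:1, N:1, O:3.

C8H8BrNO3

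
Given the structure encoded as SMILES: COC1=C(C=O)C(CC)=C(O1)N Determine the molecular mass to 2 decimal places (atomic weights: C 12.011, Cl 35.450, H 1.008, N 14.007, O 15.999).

First, the molecular formula is C8H11NO3 (counting implicit H from valence).
  C: 8 × 12.011 = 96.088
  H: 11 × 1.008 = 11.088
  N: 1 × 14.007 = 14.007
  O: 3 × 15.999 = 47.997
Sum: 8×12.011 + 11×1.008 + 1×14.007 + 3×15.999 = 169.180 → 169.18 g/mol.

169.18 g/mol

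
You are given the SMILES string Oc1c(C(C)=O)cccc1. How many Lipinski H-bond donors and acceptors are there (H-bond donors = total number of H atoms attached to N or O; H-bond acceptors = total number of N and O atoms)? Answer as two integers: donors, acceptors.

Donors: find every N or O and count the H atoms it carries.
  atom 1 (O): bond orders sum to 1 → 1 H
  atom 6 (O): bond orders sum to 2 → 0 H
Lipinski HBD = 1.
Acceptors: N atoms = 0, O atoms = 2 → HBA = 2.

1, 2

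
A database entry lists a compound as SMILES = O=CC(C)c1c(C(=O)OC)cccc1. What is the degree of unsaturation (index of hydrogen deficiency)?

Molecular formula: C11H12O3.
DoU = (2C + 2 + N − H − X) / 2, where X is the halogen count and O/S are ignored.
    = (2·11 + 2 + 0 − 12 − 0) / 2 = 12 / 2 = 6.

6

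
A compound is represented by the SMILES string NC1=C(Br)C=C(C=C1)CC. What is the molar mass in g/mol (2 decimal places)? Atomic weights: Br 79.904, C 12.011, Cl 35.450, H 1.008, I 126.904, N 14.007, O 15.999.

200.08 g/mol

First, the molecular formula is C8H10BrN (counting implicit H from valence).
  Br: 1 × 79.904 = 79.904
  C: 8 × 12.011 = 96.088
  H: 10 × 1.008 = 10.080
  N: 1 × 14.007 = 14.007
Sum: 1×79.904 + 8×12.011 + 10×1.008 + 1×14.007 = 200.079 → 200.08 g/mol.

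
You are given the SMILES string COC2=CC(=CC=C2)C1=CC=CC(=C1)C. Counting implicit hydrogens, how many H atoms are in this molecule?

14

Walk through each heavy atom and fill implicit hydrogens from standard valence (C 4, N 3, O 2, S 2, halogen 1):
  atom 1: C, bond orders sum to 1 (valence 4) → 3 H
  atom 2: O, bond orders sum to 2 (valence 2) → 0 H
  atom 3: C, bond orders sum to 4 (valence 4) → 0 H
  atom 4: C, bond orders sum to 3 (valence 4) → 1 H
  atom 5: C, bond orders sum to 4 (valence 4) → 0 H
  atom 6: C, bond orders sum to 3 (valence 4) → 1 H
  atom 7: C, bond orders sum to 3 (valence 4) → 1 H
  atom 8: C, bond orders sum to 3 (valence 4) → 1 H
  atom 9: C, bond orders sum to 4 (valence 4) → 0 H
  atom 10: C, bond orders sum to 3 (valence 4) → 1 H
  atom 11: C, bond orders sum to 3 (valence 4) → 1 H
  atom 12: C, bond orders sum to 3 (valence 4) → 1 H
  atom 13: C, bond orders sum to 4 (valence 4) → 0 H
  atom 14: C, bond orders sum to 3 (valence 4) → 1 H
  atom 15: C, bond orders sum to 1 (valence 4) → 3 H
Total hydrogens: 14.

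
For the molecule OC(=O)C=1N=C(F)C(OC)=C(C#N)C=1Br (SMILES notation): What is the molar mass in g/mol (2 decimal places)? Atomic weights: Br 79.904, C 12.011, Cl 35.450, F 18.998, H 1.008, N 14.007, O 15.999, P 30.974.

275.03 g/mol

First, the molecular formula is C8H4BrFN2O3 (counting implicit H from valence).
  Br: 1 × 79.904 = 79.904
  C: 8 × 12.011 = 96.088
  F: 1 × 18.998 = 18.998
  H: 4 × 1.008 = 4.032
  N: 2 × 14.007 = 28.014
  O: 3 × 15.999 = 47.997
Sum: 1×79.904 + 8×12.011 + 1×18.998 + 4×1.008 + 2×14.007 + 3×15.999 = 275.033 → 275.03 g/mol.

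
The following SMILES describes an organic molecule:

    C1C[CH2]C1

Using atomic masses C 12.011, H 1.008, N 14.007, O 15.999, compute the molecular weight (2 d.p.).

56.11 g/mol

First, the molecular formula is C4H8 (counting implicit H from valence).
  C: 4 × 12.011 = 48.044
  H: 8 × 1.008 = 8.064
Sum: 4×12.011 + 8×1.008 = 56.108 → 56.11 g/mol.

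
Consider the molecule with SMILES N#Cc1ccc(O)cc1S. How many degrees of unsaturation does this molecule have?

6

Molecular formula: C7H5NOS.
DoU = (2C + 2 + N − H − X) / 2, where X is the halogen count and O/S are ignored.
    = (2·7 + 2 + 1 − 5 − 0) / 2 = 12 / 2 = 6.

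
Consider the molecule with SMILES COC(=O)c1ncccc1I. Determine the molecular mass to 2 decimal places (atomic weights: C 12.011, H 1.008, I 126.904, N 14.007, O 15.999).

First, the molecular formula is C7H6INO2 (counting implicit H from valence).
  C: 7 × 12.011 = 84.077
  H: 6 × 1.008 = 6.048
  I: 1 × 126.904 = 126.904
  N: 1 × 14.007 = 14.007
  O: 2 × 15.999 = 31.998
Sum: 7×12.011 + 6×1.008 + 1×126.904 + 1×14.007 + 2×15.999 = 263.034 → 263.03 g/mol.

263.03 g/mol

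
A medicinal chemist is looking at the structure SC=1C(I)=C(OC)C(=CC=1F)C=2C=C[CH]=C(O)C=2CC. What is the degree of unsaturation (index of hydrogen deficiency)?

8

Molecular formula: C15H14FIO2S.
DoU = (2C + 2 + N − H − X) / 2, where X is the halogen count and O/S are ignored.
    = (2·15 + 2 + 0 − 14 − 2) / 2 = 16 / 2 = 8.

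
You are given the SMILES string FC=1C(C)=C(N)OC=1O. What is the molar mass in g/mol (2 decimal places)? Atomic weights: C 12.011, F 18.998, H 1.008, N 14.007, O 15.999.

First, the molecular formula is C5H6FNO2 (counting implicit H from valence).
  C: 5 × 12.011 = 60.055
  F: 1 × 18.998 = 18.998
  H: 6 × 1.008 = 6.048
  N: 1 × 14.007 = 14.007
  O: 2 × 15.999 = 31.998
Sum: 5×12.011 + 1×18.998 + 6×1.008 + 1×14.007 + 2×15.999 = 131.106 → 131.11 g/mol.

131.11 g/mol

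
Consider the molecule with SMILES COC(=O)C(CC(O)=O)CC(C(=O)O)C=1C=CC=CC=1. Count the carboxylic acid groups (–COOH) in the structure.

2

The carboxylic acid motif appears at heavy-atom positions 7, 12 in the SMILES.
Other groups present: 1 ester.
Carboxylic acid count: 2.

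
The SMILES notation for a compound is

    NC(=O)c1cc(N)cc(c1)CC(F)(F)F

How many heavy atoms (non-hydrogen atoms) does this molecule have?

15

Every atom symbol written in the SMILES (organic subset) is one heavy atom; implicit H are not written.
Heavy atoms by element → C:9, F:3, N:2, O:1.
Total: 15.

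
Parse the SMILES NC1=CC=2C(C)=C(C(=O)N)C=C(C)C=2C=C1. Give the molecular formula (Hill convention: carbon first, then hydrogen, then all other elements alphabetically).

Walk through each heavy atom and fill implicit hydrogens from standard valence (C 4, N 3, O 2, S 2, halogen 1):
  atom 1: N, bond orders sum to 1 (valence 3) → 2 H
  atom 2: C, bond orders sum to 4 (valence 4) → 0 H
  atom 3: C, bond orders sum to 3 (valence 4) → 1 H
  atom 4: C, bond orders sum to 4 (valence 4) → 0 H
  atom 5: C, bond orders sum to 4 (valence 4) → 0 H
  atom 6: C, bond orders sum to 1 (valence 4) → 3 H
  atom 7: C, bond orders sum to 4 (valence 4) → 0 H
  atom 8: C, bond orders sum to 4 (valence 4) → 0 H
  atom 9: O, bond orders sum to 2 (valence 2) → 0 H
  atom 10: N, bond orders sum to 1 (valence 3) → 2 H
  atom 11: C, bond orders sum to 3 (valence 4) → 1 H
  atom 12: C, bond orders sum to 4 (valence 4) → 0 H
  atom 13: C, bond orders sum to 1 (valence 4) → 3 H
  atom 14: C, bond orders sum to 4 (valence 4) → 0 H
  atom 15: C, bond orders sum to 3 (valence 4) → 1 H
  atom 16: C, bond orders sum to 3 (valence 4) → 1 H
Totals → C:13, H:14, N:2, O:1.
In Hill order: C13H14N2O.

C13H14N2O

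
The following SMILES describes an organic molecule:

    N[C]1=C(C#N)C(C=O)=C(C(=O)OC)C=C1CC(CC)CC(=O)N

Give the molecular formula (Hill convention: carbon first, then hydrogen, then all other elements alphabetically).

Walk through each heavy atom and fill implicit hydrogens from standard valence (C 4, N 3, O 2, S 2, halogen 1):
  atom 1: N, bond orders sum to 1 (valence 3) → 2 H
  atom 2: C with explicit H count 0
  atom 3: C, bond orders sum to 4 (valence 4) → 0 H
  atom 4: C, bond orders sum to 4 (valence 4) → 0 H
  atom 5: N, bond orders sum to 3 (valence 3) → 0 H
  atom 6: C, bond orders sum to 4 (valence 4) → 0 H
  atom 7: C, bond orders sum to 3 (valence 4) → 1 H
  atom 8: O, bond orders sum to 2 (valence 2) → 0 H
  atom 9: C, bond orders sum to 4 (valence 4) → 0 H
  atom 10: C, bond orders sum to 4 (valence 4) → 0 H
  atom 11: O, bond orders sum to 2 (valence 2) → 0 H
  atom 12: O, bond orders sum to 2 (valence 2) → 0 H
  atom 13: C, bond orders sum to 1 (valence 4) → 3 H
  atom 14: C, bond orders sum to 3 (valence 4) → 1 H
  atom 15: C, bond orders sum to 4 (valence 4) → 0 H
  atom 16: C, bond orders sum to 2 (valence 4) → 2 H
  atom 17: C, bond orders sum to 3 (valence 4) → 1 H
  atom 18: C, bond orders sum to 2 (valence 4) → 2 H
  atom 19: C, bond orders sum to 1 (valence 4) → 3 H
  atom 20: C, bond orders sum to 2 (valence 4) → 2 H
  atom 21: C, bond orders sum to 4 (valence 4) → 0 H
  atom 22: O, bond orders sum to 2 (valence 2) → 0 H
  atom 23: N, bond orders sum to 1 (valence 3) → 2 H
Totals → C:16, H:19, N:3, O:4.

C16H19N3O4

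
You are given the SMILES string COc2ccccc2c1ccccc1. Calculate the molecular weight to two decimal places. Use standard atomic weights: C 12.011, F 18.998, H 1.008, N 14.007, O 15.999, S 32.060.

First, the molecular formula is C13H12O (counting implicit H from valence).
  C: 13 × 12.011 = 156.143
  H: 12 × 1.008 = 12.096
  O: 1 × 15.999 = 15.999
Sum: 13×12.011 + 12×1.008 + 1×15.999 = 184.238 → 184.24 g/mol.

184.24 g/mol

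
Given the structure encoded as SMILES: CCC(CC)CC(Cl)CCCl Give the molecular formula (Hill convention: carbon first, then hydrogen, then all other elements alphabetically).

Walk through each heavy atom and fill implicit hydrogens from standard valence (C 4, N 3, O 2, S 2, halogen 1):
  atom 1: C, bond orders sum to 1 (valence 4) → 3 H
  atom 2: C, bond orders sum to 2 (valence 4) → 2 H
  atom 3: C, bond orders sum to 3 (valence 4) → 1 H
  atom 4: C, bond orders sum to 2 (valence 4) → 2 H
  atom 5: C, bond orders sum to 1 (valence 4) → 3 H
  atom 6: C, bond orders sum to 2 (valence 4) → 2 H
  atom 7: C, bond orders sum to 3 (valence 4) → 1 H
  atom 8: Cl (halogen, monovalent) → 0 H
  atom 9: C, bond orders sum to 2 (valence 4) → 2 H
  atom 10: C, bond orders sum to 2 (valence 4) → 2 H
  atom 11: Cl (halogen, monovalent) → 0 H
Totals → C:9, H:18, Cl:2.
In Hill order: C9H18Cl2.

C9H18Cl2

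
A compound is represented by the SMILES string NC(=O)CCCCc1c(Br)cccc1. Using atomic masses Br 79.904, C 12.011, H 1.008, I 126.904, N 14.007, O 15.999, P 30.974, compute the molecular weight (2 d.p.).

256.14 g/mol

First, the molecular formula is C11H14BrNO (counting implicit H from valence).
  Br: 1 × 79.904 = 79.904
  C: 11 × 12.011 = 132.121
  H: 14 × 1.008 = 14.112
  N: 1 × 14.007 = 14.007
  O: 1 × 15.999 = 15.999
Sum: 1×79.904 + 11×12.011 + 14×1.008 + 1×14.007 + 1×15.999 = 256.143 → 256.14 g/mol.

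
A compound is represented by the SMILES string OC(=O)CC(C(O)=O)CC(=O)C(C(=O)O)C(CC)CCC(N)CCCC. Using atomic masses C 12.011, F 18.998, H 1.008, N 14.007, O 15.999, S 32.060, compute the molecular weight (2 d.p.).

373.45 g/mol

First, the molecular formula is C18H31NO7 (counting implicit H from valence).
  C: 18 × 12.011 = 216.198
  H: 31 × 1.008 = 31.248
  N: 1 × 14.007 = 14.007
  O: 7 × 15.999 = 111.993
Sum: 18×12.011 + 31×1.008 + 1×14.007 + 7×15.999 = 373.446 → 373.45 g/mol.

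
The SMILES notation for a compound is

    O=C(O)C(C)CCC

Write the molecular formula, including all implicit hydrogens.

Walk through each heavy atom and fill implicit hydrogens from standard valence (C 4, N 3, O 2, S 2, halogen 1):
  atom 1: O, bond orders sum to 2 (valence 2) → 0 H
  atom 2: C, bond orders sum to 4 (valence 4) → 0 H
  atom 3: O, bond orders sum to 1 (valence 2) → 1 H
  atom 4: C, bond orders sum to 3 (valence 4) → 1 H
  atom 5: C, bond orders sum to 1 (valence 4) → 3 H
  atom 6: C, bond orders sum to 2 (valence 4) → 2 H
  atom 7: C, bond orders sum to 2 (valence 4) → 2 H
  atom 8: C, bond orders sum to 1 (valence 4) → 3 H
Totals → C:6, H:12, O:2.
In Hill order: C6H12O2.

C6H12O2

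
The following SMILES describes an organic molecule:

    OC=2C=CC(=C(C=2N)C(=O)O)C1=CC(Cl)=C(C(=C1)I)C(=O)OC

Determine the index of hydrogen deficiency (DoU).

Degree of unsaturation = (number of rings) + (number of π bonds).
Ring closures in the SMILES: 2.
π bonds: 8 double bonds (each 1 DoU) → 8 DoU from unsaturation.
Total DoU = 2 + 8 = 10.

10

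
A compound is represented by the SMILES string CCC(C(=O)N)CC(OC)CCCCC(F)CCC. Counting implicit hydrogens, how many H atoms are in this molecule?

Walk through each heavy atom and fill implicit hydrogens from standard valence (C 4, N 3, O 2, S 2, halogen 1):
  atom 1: C, bond orders sum to 1 (valence 4) → 3 H
  atom 2: C, bond orders sum to 2 (valence 4) → 2 H
  atom 3: C, bond orders sum to 3 (valence 4) → 1 H
  atom 4: C, bond orders sum to 4 (valence 4) → 0 H
  atom 5: O, bond orders sum to 2 (valence 2) → 0 H
  atom 6: N, bond orders sum to 1 (valence 3) → 2 H
  atom 7: C, bond orders sum to 2 (valence 4) → 2 H
  atom 8: C, bond orders sum to 3 (valence 4) → 1 H
  atom 9: O, bond orders sum to 2 (valence 2) → 0 H
  atom 10: C, bond orders sum to 1 (valence 4) → 3 H
  atom 11: C, bond orders sum to 2 (valence 4) → 2 H
  atom 12: C, bond orders sum to 2 (valence 4) → 2 H
  atom 13: C, bond orders sum to 2 (valence 4) → 2 H
  atom 14: C, bond orders sum to 2 (valence 4) → 2 H
  atom 15: C, bond orders sum to 3 (valence 4) → 1 H
  atom 16: F (halogen, monovalent) → 0 H
  atom 17: C, bond orders sum to 2 (valence 4) → 2 H
  atom 18: C, bond orders sum to 2 (valence 4) → 2 H
  atom 19: C, bond orders sum to 1 (valence 4) → 3 H
Total hydrogens: 30.

30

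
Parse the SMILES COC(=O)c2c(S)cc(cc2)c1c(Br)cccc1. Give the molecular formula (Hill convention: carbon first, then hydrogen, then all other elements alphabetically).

C14H11BrO2S

Walk through each heavy atom and fill implicit hydrogens from standard valence (C 4, N 3, O 2, S 2, halogen 1); for lowercase aromatic atoms, an aromatic c carries 1 H when it has two neighbours and 0 H with three, and aromatic n carries 0 H:
  atom 1: C, bond orders sum to 1 (valence 4) → 3 H
  atom 2: O, bond orders sum to 2 (valence 2) → 0 H
  atom 3: C, bond orders sum to 4 (valence 4) → 0 H
  atom 4: O, bond orders sum to 2 (valence 2) → 0 H
  atom 5: aromatic c, 3 neighbours → 0 H
  atom 6: aromatic c, 3 neighbours → 0 H
  atom 7: S, bond orders sum to 1 (valence 2) → 1 H
  atom 8: aromatic c, 2 neighbours → 1 H
  atom 9: aromatic c, 3 neighbours → 0 H
  atom 10: aromatic c, 2 neighbours → 1 H
  atom 11: aromatic c, 2 neighbours → 1 H
  atom 12: aromatic c, 3 neighbours → 0 H
  atom 13: aromatic c, 3 neighbours → 0 H
  atom 14: Br (halogen, monovalent) → 0 H
  atom 15: aromatic c, 2 neighbours → 1 H
  atom 16: aromatic c, 2 neighbours → 1 H
  atom 17: aromatic c, 2 neighbours → 1 H
  atom 18: aromatic c, 2 neighbours → 1 H
Totals → C:14, H:11, Br:1, O:2, S:1.
In Hill order: C14H11BrO2S.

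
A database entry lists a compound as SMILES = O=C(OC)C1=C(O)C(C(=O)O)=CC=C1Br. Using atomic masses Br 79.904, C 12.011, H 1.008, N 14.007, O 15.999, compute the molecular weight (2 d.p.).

First, the molecular formula is C9H7BrO5 (counting implicit H from valence).
  Br: 1 × 79.904 = 79.904
  C: 9 × 12.011 = 108.099
  H: 7 × 1.008 = 7.056
  O: 5 × 15.999 = 79.995
Sum: 1×79.904 + 9×12.011 + 7×1.008 + 5×15.999 = 275.054 → 275.05 g/mol.

275.05 g/mol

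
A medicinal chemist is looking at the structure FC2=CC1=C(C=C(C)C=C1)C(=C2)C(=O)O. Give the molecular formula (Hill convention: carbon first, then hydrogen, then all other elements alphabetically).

Walk through each heavy atom and fill implicit hydrogens from standard valence (C 4, N 3, O 2, S 2, halogen 1):
  atom 1: F (halogen, monovalent) → 0 H
  atom 2: C, bond orders sum to 4 (valence 4) → 0 H
  atom 3: C, bond orders sum to 3 (valence 4) → 1 H
  atom 4: C, bond orders sum to 4 (valence 4) → 0 H
  atom 5: C, bond orders sum to 4 (valence 4) → 0 H
  atom 6: C, bond orders sum to 3 (valence 4) → 1 H
  atom 7: C, bond orders sum to 4 (valence 4) → 0 H
  atom 8: C, bond orders sum to 1 (valence 4) → 3 H
  atom 9: C, bond orders sum to 3 (valence 4) → 1 H
  atom 10: C, bond orders sum to 3 (valence 4) → 1 H
  atom 11: C, bond orders sum to 4 (valence 4) → 0 H
  atom 12: C, bond orders sum to 3 (valence 4) → 1 H
  atom 13: C, bond orders sum to 4 (valence 4) → 0 H
  atom 14: O, bond orders sum to 2 (valence 2) → 0 H
  atom 15: O, bond orders sum to 1 (valence 2) → 1 H
Totals → C:12, H:9, F:1, O:2.
In Hill order: C12H9FO2.

C12H9FO2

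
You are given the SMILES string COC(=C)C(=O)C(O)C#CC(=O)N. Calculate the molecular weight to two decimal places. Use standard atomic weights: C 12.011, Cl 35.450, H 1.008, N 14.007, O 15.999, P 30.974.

183.16 g/mol

First, the molecular formula is C8H9NO4 (counting implicit H from valence).
  C: 8 × 12.011 = 96.088
  H: 9 × 1.008 = 9.072
  N: 1 × 14.007 = 14.007
  O: 4 × 15.999 = 63.996
Sum: 8×12.011 + 9×1.008 + 1×14.007 + 4×15.999 = 183.163 → 183.16 g/mol.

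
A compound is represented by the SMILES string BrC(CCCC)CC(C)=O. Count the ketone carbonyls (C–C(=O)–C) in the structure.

The ketone motif appears at heavy-atom position 8 in the SMILES.
Ketone count: 1.

1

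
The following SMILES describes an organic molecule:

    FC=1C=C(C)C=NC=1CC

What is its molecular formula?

C8H10FN

Walk through each heavy atom and fill implicit hydrogens from standard valence (C 4, N 3, O 2, S 2, halogen 1):
  atom 1: F (halogen, monovalent) → 0 H
  atom 2: C, bond orders sum to 4 (valence 4) → 0 H
  atom 3: C, bond orders sum to 3 (valence 4) → 1 H
  atom 4: C, bond orders sum to 4 (valence 4) → 0 H
  atom 5: C, bond orders sum to 1 (valence 4) → 3 H
  atom 6: C, bond orders sum to 3 (valence 4) → 1 H
  atom 7: N, bond orders sum to 3 (valence 3) → 0 H
  atom 8: C, bond orders sum to 4 (valence 4) → 0 H
  atom 9: C, bond orders sum to 2 (valence 4) → 2 H
  atom 10: C, bond orders sum to 1 (valence 4) → 3 H
Totals → C:8, H:10, F:1, N:1.
In Hill order: C8H10FN.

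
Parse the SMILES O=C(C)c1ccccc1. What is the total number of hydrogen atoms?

Walk through each heavy atom and fill implicit hydrogens from standard valence (C 4, N 3, O 2, S 2, halogen 1); for lowercase aromatic atoms, an aromatic c carries 1 H when it has two neighbours and 0 H with three, and aromatic n carries 0 H:
  atom 1: O, bond orders sum to 2 (valence 2) → 0 H
  atom 2: C, bond orders sum to 4 (valence 4) → 0 H
  atom 3: C, bond orders sum to 1 (valence 4) → 3 H
  atom 4: aromatic c, 3 neighbours → 0 H
  atom 5: aromatic c, 2 neighbours → 1 H
  atom 6: aromatic c, 2 neighbours → 1 H
  atom 7: aromatic c, 2 neighbours → 1 H
  atom 8: aromatic c, 2 neighbours → 1 H
  atom 9: aromatic c, 2 neighbours → 1 H
Total hydrogens: 8.

8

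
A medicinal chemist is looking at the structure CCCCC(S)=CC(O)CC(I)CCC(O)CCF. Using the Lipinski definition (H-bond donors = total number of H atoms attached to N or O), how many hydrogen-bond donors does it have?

2

Donors: find every N or O and count the H atoms it carries.
  atom 9 (O): bond orders sum to 1 → 1 H
  atom 16 (O): bond orders sum to 1 → 1 H
Lipinski HBD = 2.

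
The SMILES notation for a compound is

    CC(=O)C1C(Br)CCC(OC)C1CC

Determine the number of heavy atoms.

Every atom symbol written in the SMILES (organic subset) is one heavy atom; implicit H are not written.
Heavy atoms by element → Br:1, C:11, O:2.
Total: 14.

14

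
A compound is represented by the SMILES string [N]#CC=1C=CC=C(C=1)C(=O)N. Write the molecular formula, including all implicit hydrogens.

C8H6N2O

Walk through each heavy atom and fill implicit hydrogens from standard valence (C 4, N 3, O 2, S 2, halogen 1):
  atom 1: N with explicit H count 0
  atom 2: C, bond orders sum to 4 (valence 4) → 0 H
  atom 3: C, bond orders sum to 4 (valence 4) → 0 H
  atom 4: C, bond orders sum to 3 (valence 4) → 1 H
  atom 5: C, bond orders sum to 3 (valence 4) → 1 H
  atom 6: C, bond orders sum to 3 (valence 4) → 1 H
  atom 7: C, bond orders sum to 4 (valence 4) → 0 H
  atom 8: C, bond orders sum to 3 (valence 4) → 1 H
  atom 9: C, bond orders sum to 4 (valence 4) → 0 H
  atom 10: O, bond orders sum to 2 (valence 2) → 0 H
  atom 11: N, bond orders sum to 1 (valence 3) → 2 H
Totals → C:8, H:6, N:2, O:1.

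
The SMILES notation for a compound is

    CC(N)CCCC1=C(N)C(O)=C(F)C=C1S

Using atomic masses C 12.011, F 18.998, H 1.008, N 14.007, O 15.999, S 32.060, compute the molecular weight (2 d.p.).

First, the molecular formula is C11H17FN2OS (counting implicit H from valence).
  C: 11 × 12.011 = 132.121
  F: 1 × 18.998 = 18.998
  H: 17 × 1.008 = 17.136
  N: 2 × 14.007 = 28.014
  O: 1 × 15.999 = 15.999
  S: 1 × 32.060 = 32.060
Sum: 11×12.011 + 1×18.998 + 17×1.008 + 2×14.007 + 1×15.999 + 1×32.060 = 244.328 → 244.33 g/mol.

244.33 g/mol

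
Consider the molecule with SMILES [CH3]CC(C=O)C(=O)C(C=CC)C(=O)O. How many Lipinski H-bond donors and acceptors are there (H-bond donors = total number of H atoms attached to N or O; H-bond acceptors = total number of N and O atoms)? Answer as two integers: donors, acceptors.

Donors: find every N or O and count the H atoms it carries.
  atom 5 (O): bond orders sum to 2 → 0 H
  atom 7 (O): bond orders sum to 2 → 0 H
  atom 13 (O): bond orders sum to 2 → 0 H
  atom 14 (O): bond orders sum to 1 → 1 H
Lipinski HBD = 1.
Acceptors: N atoms = 0, O atoms = 4 → HBA = 4.

1, 4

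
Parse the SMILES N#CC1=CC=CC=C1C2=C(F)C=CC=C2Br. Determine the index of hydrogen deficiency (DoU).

Molecular formula: C13H7BrFN.
DoU = (2C + 2 + N − H − X) / 2, where X is the halogen count and O/S are ignored.
    = (2·13 + 2 + 1 − 7 − 2) / 2 = 20 / 2 = 10.

10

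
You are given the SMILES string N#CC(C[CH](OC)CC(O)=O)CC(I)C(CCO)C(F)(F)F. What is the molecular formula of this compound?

C13H19F3INO4

Walk through each heavy atom and fill implicit hydrogens from standard valence (C 4, N 3, O 2, S 2, halogen 1):
  atom 1: N, bond orders sum to 3 (valence 3) → 0 H
  atom 2: C, bond orders sum to 4 (valence 4) → 0 H
  atom 3: C, bond orders sum to 3 (valence 4) → 1 H
  atom 4: C, bond orders sum to 2 (valence 4) → 2 H
  atom 5: C with explicit H count 1
  atom 6: O, bond orders sum to 2 (valence 2) → 0 H
  atom 7: C, bond orders sum to 1 (valence 4) → 3 H
  atom 8: C, bond orders sum to 2 (valence 4) → 2 H
  atom 9: C, bond orders sum to 4 (valence 4) → 0 H
  atom 10: O, bond orders sum to 1 (valence 2) → 1 H
  atom 11: O, bond orders sum to 2 (valence 2) → 0 H
  atom 12: C, bond orders sum to 2 (valence 4) → 2 H
  atom 13: C, bond orders sum to 3 (valence 4) → 1 H
  atom 14: I (halogen, monovalent) → 0 H
  atom 15: C, bond orders sum to 3 (valence 4) → 1 H
  atom 16: C, bond orders sum to 2 (valence 4) → 2 H
  atom 17: C, bond orders sum to 2 (valence 4) → 2 H
  atom 18: O, bond orders sum to 1 (valence 2) → 1 H
  atom 19: C, bond orders sum to 4 (valence 4) → 0 H
  atom 20: F (halogen, monovalent) → 0 H
  atom 21: F (halogen, monovalent) → 0 H
  atom 22: F (halogen, monovalent) → 0 H
Totals → C:13, H:19, F:3, I:1, N:1, O:4.
In Hill order: C13H19F3INO4.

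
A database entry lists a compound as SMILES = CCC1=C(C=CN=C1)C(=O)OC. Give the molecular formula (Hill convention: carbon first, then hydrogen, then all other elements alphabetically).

Walk through each heavy atom and fill implicit hydrogens from standard valence (C 4, N 3, O 2, S 2, halogen 1):
  atom 1: C, bond orders sum to 1 (valence 4) → 3 H
  atom 2: C, bond orders sum to 2 (valence 4) → 2 H
  atom 3: C, bond orders sum to 4 (valence 4) → 0 H
  atom 4: C, bond orders sum to 4 (valence 4) → 0 H
  atom 5: C, bond orders sum to 3 (valence 4) → 1 H
  atom 6: C, bond orders sum to 3 (valence 4) → 1 H
  atom 7: N, bond orders sum to 3 (valence 3) → 0 H
  atom 8: C, bond orders sum to 3 (valence 4) → 1 H
  atom 9: C, bond orders sum to 4 (valence 4) → 0 H
  atom 10: O, bond orders sum to 2 (valence 2) → 0 H
  atom 11: O, bond orders sum to 2 (valence 2) → 0 H
  atom 12: C, bond orders sum to 1 (valence 4) → 3 H
Totals → C:9, H:11, N:1, O:2.
In Hill order: C9H11NO2.

C9H11NO2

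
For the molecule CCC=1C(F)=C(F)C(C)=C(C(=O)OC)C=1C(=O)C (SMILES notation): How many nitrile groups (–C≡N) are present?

0

Scan the SMILES for the nitrile motif — none present.
Groups that are present: 1 ester, 1 ketone.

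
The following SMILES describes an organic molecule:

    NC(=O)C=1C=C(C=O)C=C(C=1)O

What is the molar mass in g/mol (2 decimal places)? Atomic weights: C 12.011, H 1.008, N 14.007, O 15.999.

165.15 g/mol

First, the molecular formula is C8H7NO3 (counting implicit H from valence).
  C: 8 × 12.011 = 96.088
  H: 7 × 1.008 = 7.056
  N: 1 × 14.007 = 14.007
  O: 3 × 15.999 = 47.997
Sum: 8×12.011 + 7×1.008 + 1×14.007 + 3×15.999 = 165.148 → 165.15 g/mol.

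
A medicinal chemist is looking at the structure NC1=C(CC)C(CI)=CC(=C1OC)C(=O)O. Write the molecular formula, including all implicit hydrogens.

Walk through each heavy atom and fill implicit hydrogens from standard valence (C 4, N 3, O 2, S 2, halogen 1):
  atom 1: N, bond orders sum to 1 (valence 3) → 2 H
  atom 2: C, bond orders sum to 4 (valence 4) → 0 H
  atom 3: C, bond orders sum to 4 (valence 4) → 0 H
  atom 4: C, bond orders sum to 2 (valence 4) → 2 H
  atom 5: C, bond orders sum to 1 (valence 4) → 3 H
  atom 6: C, bond orders sum to 4 (valence 4) → 0 H
  atom 7: C, bond orders sum to 2 (valence 4) → 2 H
  atom 8: I (halogen, monovalent) → 0 H
  atom 9: C, bond orders sum to 3 (valence 4) → 1 H
  atom 10: C, bond orders sum to 4 (valence 4) → 0 H
  atom 11: C, bond orders sum to 4 (valence 4) → 0 H
  atom 12: O, bond orders sum to 2 (valence 2) → 0 H
  atom 13: C, bond orders sum to 1 (valence 4) → 3 H
  atom 14: C, bond orders sum to 4 (valence 4) → 0 H
  atom 15: O, bond orders sum to 2 (valence 2) → 0 H
  atom 16: O, bond orders sum to 1 (valence 2) → 1 H
Totals → C:11, H:14, I:1, N:1, O:3.

C11H14INO3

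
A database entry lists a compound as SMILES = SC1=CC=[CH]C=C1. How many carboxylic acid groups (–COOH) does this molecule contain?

Scan the SMILES for the carboxylic acid motif — none present.
Groups that are present: 1 thiol.

0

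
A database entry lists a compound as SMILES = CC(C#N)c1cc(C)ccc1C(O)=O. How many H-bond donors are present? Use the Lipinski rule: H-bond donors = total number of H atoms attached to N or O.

1

Donors: find every N or O and count the H atoms it carries.
  atom 4 (N): bond orders sum to 3 → 0 H
  atom 13 (O): bond orders sum to 1 → 1 H
  atom 14 (O): bond orders sum to 2 → 0 H
Lipinski HBD = 1.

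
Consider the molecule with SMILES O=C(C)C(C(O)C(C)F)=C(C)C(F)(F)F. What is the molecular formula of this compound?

Walk through each heavy atom and fill implicit hydrogens from standard valence (C 4, N 3, O 2, S 2, halogen 1):
  atom 1: O, bond orders sum to 2 (valence 2) → 0 H
  atom 2: C, bond orders sum to 4 (valence 4) → 0 H
  atom 3: C, bond orders sum to 1 (valence 4) → 3 H
  atom 4: C, bond orders sum to 4 (valence 4) → 0 H
  atom 5: C, bond orders sum to 3 (valence 4) → 1 H
  atom 6: O, bond orders sum to 1 (valence 2) → 1 H
  atom 7: C, bond orders sum to 3 (valence 4) → 1 H
  atom 8: C, bond orders sum to 1 (valence 4) → 3 H
  atom 9: F (halogen, monovalent) → 0 H
  atom 10: C, bond orders sum to 4 (valence 4) → 0 H
  atom 11: C, bond orders sum to 1 (valence 4) → 3 H
  atom 12: C, bond orders sum to 4 (valence 4) → 0 H
  atom 13: F (halogen, monovalent) → 0 H
  atom 14: F (halogen, monovalent) → 0 H
  atom 15: F (halogen, monovalent) → 0 H
Totals → C:9, H:12, F:4, O:2.
In Hill order: C9H12F4O2.

C9H12F4O2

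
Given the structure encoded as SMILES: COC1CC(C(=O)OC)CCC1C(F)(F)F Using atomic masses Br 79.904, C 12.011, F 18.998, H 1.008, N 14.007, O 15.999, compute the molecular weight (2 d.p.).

First, the molecular formula is C10H15F3O3 (counting implicit H from valence).
  C: 10 × 12.011 = 120.110
  F: 3 × 18.998 = 56.994
  H: 15 × 1.008 = 15.120
  O: 3 × 15.999 = 47.997
Sum: 10×12.011 + 3×18.998 + 15×1.008 + 3×15.999 = 240.221 → 240.22 g/mol.

240.22 g/mol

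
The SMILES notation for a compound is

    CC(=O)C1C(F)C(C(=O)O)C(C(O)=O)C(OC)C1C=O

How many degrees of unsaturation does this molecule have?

Degree of unsaturation = (number of rings) + (number of π bonds).
Ring closures in the SMILES: 1.
π bonds: 4 double bonds (each 1 DoU) → 4 DoU from unsaturation.
Total DoU = 1 + 4 = 5.

5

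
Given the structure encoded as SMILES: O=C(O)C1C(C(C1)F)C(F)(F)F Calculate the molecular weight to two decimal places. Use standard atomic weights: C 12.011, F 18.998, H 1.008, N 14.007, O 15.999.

First, the molecular formula is C6H6F4O2 (counting implicit H from valence).
  C: 6 × 12.011 = 72.066
  F: 4 × 18.998 = 75.992
  H: 6 × 1.008 = 6.048
  O: 2 × 15.999 = 31.998
Sum: 6×12.011 + 4×18.998 + 6×1.008 + 2×15.999 = 186.104 → 186.10 g/mol.

186.10 g/mol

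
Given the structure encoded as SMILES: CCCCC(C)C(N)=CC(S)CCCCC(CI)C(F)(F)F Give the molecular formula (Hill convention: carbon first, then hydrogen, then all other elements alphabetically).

Walk through each heavy atom and fill implicit hydrogens from standard valence (C 4, N 3, O 2, S 2, halogen 1):
  atom 1: C, bond orders sum to 1 (valence 4) → 3 H
  atom 2: C, bond orders sum to 2 (valence 4) → 2 H
  atom 3: C, bond orders sum to 2 (valence 4) → 2 H
  atom 4: C, bond orders sum to 2 (valence 4) → 2 H
  atom 5: C, bond orders sum to 3 (valence 4) → 1 H
  atom 6: C, bond orders sum to 1 (valence 4) → 3 H
  atom 7: C, bond orders sum to 4 (valence 4) → 0 H
  atom 8: N, bond orders sum to 1 (valence 3) → 2 H
  atom 9: C, bond orders sum to 3 (valence 4) → 1 H
  atom 10: C, bond orders sum to 3 (valence 4) → 1 H
  atom 11: S, bond orders sum to 1 (valence 2) → 1 H
  atom 12: C, bond orders sum to 2 (valence 4) → 2 H
  atom 13: C, bond orders sum to 2 (valence 4) → 2 H
  atom 14: C, bond orders sum to 2 (valence 4) → 2 H
  atom 15: C, bond orders sum to 2 (valence 4) → 2 H
  atom 16: C, bond orders sum to 3 (valence 4) → 1 H
  atom 17: C, bond orders sum to 2 (valence 4) → 2 H
  atom 18: I (halogen, monovalent) → 0 H
  atom 19: C, bond orders sum to 4 (valence 4) → 0 H
  atom 20: F (halogen, monovalent) → 0 H
  atom 21: F (halogen, monovalent) → 0 H
  atom 22: F (halogen, monovalent) → 0 H
Totals → C:16, H:29, F:3, I:1, N:1, S:1.
In Hill order: C16H29F3INS.

C16H29F3INS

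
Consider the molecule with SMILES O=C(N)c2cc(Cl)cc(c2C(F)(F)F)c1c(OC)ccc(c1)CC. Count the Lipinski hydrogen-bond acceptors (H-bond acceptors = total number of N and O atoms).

N atoms: 1; O atoms: 2.
Lipinski HBA = 1 + 2 = 3.

3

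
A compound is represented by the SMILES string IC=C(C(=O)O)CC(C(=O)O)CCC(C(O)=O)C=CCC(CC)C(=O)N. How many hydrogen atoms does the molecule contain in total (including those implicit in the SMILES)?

24

Walk through each heavy atom and fill implicit hydrogens from standard valence (C 4, N 3, O 2, S 2, halogen 1):
  atom 1: I (halogen, monovalent) → 0 H
  atom 2: C, bond orders sum to 3 (valence 4) → 1 H
  atom 3: C, bond orders sum to 4 (valence 4) → 0 H
  atom 4: C, bond orders sum to 4 (valence 4) → 0 H
  atom 5: O, bond orders sum to 2 (valence 2) → 0 H
  atom 6: O, bond orders sum to 1 (valence 2) → 1 H
  atom 7: C, bond orders sum to 2 (valence 4) → 2 H
  atom 8: C, bond orders sum to 3 (valence 4) → 1 H
  atom 9: C, bond orders sum to 4 (valence 4) → 0 H
  atom 10: O, bond orders sum to 2 (valence 2) → 0 H
  atom 11: O, bond orders sum to 1 (valence 2) → 1 H
  atom 12: C, bond orders sum to 2 (valence 4) → 2 H
  atom 13: C, bond orders sum to 2 (valence 4) → 2 H
  atom 14: C, bond orders sum to 3 (valence 4) → 1 H
  atom 15: C, bond orders sum to 4 (valence 4) → 0 H
  atom 16: O, bond orders sum to 1 (valence 2) → 1 H
  atom 17: O, bond orders sum to 2 (valence 2) → 0 H
  atom 18: C, bond orders sum to 3 (valence 4) → 1 H
  atom 19: C, bond orders sum to 3 (valence 4) → 1 H
  atom 20: C, bond orders sum to 2 (valence 4) → 2 H
  atom 21: C, bond orders sum to 3 (valence 4) → 1 H
  atom 22: C, bond orders sum to 2 (valence 4) → 2 H
  atom 23: C, bond orders sum to 1 (valence 4) → 3 H
  atom 24: C, bond orders sum to 4 (valence 4) → 0 H
  atom 25: O, bond orders sum to 2 (valence 2) → 0 H
  atom 26: N, bond orders sum to 1 (valence 3) → 2 H
Total hydrogens: 24.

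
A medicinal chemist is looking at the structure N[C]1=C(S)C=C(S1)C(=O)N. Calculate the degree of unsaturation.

Degree of unsaturation = (number of rings) + (number of π bonds).
Ring closures in the SMILES: 1.
π bonds: 3 double bonds (each 1 DoU) → 3 DoU from unsaturation.
Total DoU = 1 + 3 = 4.

4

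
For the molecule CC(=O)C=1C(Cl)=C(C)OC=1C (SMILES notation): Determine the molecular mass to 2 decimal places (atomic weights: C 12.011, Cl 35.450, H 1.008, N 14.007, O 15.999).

First, the molecular formula is C8H9ClO2 (counting implicit H from valence).
  C: 8 × 12.011 = 96.088
  Cl: 1 × 35.450 = 35.450
  H: 9 × 1.008 = 9.072
  O: 2 × 15.999 = 31.998
Sum: 8×12.011 + 1×35.450 + 9×1.008 + 2×15.999 = 172.608 → 172.61 g/mol.

172.61 g/mol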